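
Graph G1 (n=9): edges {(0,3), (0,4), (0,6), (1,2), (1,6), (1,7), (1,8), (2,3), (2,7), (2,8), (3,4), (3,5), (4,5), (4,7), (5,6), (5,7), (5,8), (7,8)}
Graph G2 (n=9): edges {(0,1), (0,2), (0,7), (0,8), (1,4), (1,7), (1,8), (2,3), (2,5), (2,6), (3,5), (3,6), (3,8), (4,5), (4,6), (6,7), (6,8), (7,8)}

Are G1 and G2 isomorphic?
Yes, isomorphic

The graphs are isomorphic.
One valid mapping φ: V(G1) → V(G2): 0→5, 1→1, 2→0, 3→2, 4→3, 5→6, 6→4, 7→8, 8→7

Verify φ preserves adjacency — for each edge of G1, its image is an edge of G2:
  (0,3) → (φ(0),φ(3)) = (2,5) ∈ E(G2) ✓
  (0,4) → (φ(0),φ(4)) = (3,5) ∈ E(G2) ✓
  (0,6) → (φ(0),φ(6)) = (4,5) ∈ E(G2) ✓
  (1,2) → (φ(1),φ(2)) = (0,1) ∈ E(G2) ✓
  (1,6) → (φ(1),φ(6)) = (1,4) ∈ E(G2) ✓
  (1,7) → (φ(1),φ(7)) = (1,8) ∈ E(G2) ✓
  (1,8) → (φ(1),φ(8)) = (1,7) ∈ E(G2) ✓
  (2,3) → (φ(2),φ(3)) = (0,2) ∈ E(G2) ✓
  (2,7) → (φ(2),φ(7)) = (0,8) ∈ E(G2) ✓
  (2,8) → (φ(2),φ(8)) = (0,7) ∈ E(G2) ✓
  (3,4) → (φ(3),φ(4)) = (2,3) ∈ E(G2) ✓
  (3,5) → (φ(3),φ(5)) = (2,6) ∈ E(G2) ✓
  (4,5) → (φ(4),φ(5)) = (3,6) ∈ E(G2) ✓
  (4,7) → (φ(4),φ(7)) = (3,8) ∈ E(G2) ✓
  (5,6) → (φ(5),φ(6)) = (4,6) ∈ E(G2) ✓
  (5,7) → (φ(5),φ(7)) = (6,8) ∈ E(G2) ✓
  (5,8) → (φ(5),φ(8)) = (6,7) ∈ E(G2) ✓
  (7,8) → (φ(7),φ(8)) = (7,8) ∈ E(G2) ✓
All 18 edges of G1 map to edges of G2, and |E(G1)| = |E(G2)| = 18, so φ is a bijection on edges as well as vertices. Hence G1 ≅ G2.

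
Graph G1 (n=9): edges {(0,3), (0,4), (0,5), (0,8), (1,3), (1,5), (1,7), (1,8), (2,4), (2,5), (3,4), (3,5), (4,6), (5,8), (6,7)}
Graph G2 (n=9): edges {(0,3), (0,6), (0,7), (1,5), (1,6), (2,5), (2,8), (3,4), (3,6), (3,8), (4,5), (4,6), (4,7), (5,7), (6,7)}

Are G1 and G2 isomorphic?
Yes, isomorphic

The graphs are isomorphic.
One valid mapping φ: V(G1) → V(G2): 0→7, 1→3, 2→1, 3→4, 4→5, 5→6, 6→2, 7→8, 8→0

Verify φ preserves adjacency — for each edge of G1, its image is an edge of G2:
  (0,3) → (φ(0),φ(3)) = (4,7) ∈ E(G2) ✓
  (0,4) → (φ(0),φ(4)) = (5,7) ∈ E(G2) ✓
  (0,5) → (φ(0),φ(5)) = (6,7) ∈ E(G2) ✓
  (0,8) → (φ(0),φ(8)) = (0,7) ∈ E(G2) ✓
  (1,3) → (φ(1),φ(3)) = (3,4) ∈ E(G2) ✓
  (1,5) → (φ(1),φ(5)) = (3,6) ∈ E(G2) ✓
  (1,7) → (φ(1),φ(7)) = (3,8) ∈ E(G2) ✓
  (1,8) → (φ(1),φ(8)) = (0,3) ∈ E(G2) ✓
  (2,4) → (φ(2),φ(4)) = (1,5) ∈ E(G2) ✓
  (2,5) → (φ(2),φ(5)) = (1,6) ∈ E(G2) ✓
  (3,4) → (φ(3),φ(4)) = (4,5) ∈ E(G2) ✓
  (3,5) → (φ(3),φ(5)) = (4,6) ∈ E(G2) ✓
  (4,6) → (φ(4),φ(6)) = (2,5) ∈ E(G2) ✓
  (5,8) → (φ(5),φ(8)) = (0,6) ∈ E(G2) ✓
  (6,7) → (φ(6),φ(7)) = (2,8) ∈ E(G2) ✓
All 15 edges of G1 map to edges of G2, and |E(G1)| = |E(G2)| = 15, so φ is a bijection on edges as well as vertices. Hence G1 ≅ G2.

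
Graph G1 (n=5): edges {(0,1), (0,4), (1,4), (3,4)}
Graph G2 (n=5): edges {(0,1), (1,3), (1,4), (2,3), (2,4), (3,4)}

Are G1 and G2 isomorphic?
No, not isomorphic

The graphs are NOT isomorphic.

Connected components of G1: 2 component(s) with vertex sets [[2], [0, 1, 3, 4]], sizes [1, 4].
Connected components of G2: 1 component(s) with vertex sets [[0, 1, 2, 3, 4]], sizes [5].
The number of connected components (and the multiset of component sizes) is an isomorphism invariant — an isomorphism maps each component of G1 bijectively onto a component of G2. Since G1 has 2 component(s) and G2 has 1, they cannot be isomorphic.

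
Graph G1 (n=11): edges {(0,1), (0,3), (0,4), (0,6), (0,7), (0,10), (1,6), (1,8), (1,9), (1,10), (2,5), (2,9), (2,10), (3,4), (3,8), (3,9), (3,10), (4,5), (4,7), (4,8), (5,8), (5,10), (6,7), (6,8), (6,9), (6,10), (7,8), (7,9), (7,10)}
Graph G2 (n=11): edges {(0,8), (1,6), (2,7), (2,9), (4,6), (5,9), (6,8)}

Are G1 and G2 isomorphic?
No, not isomorphic

The graphs are NOT isomorphic.

Connected components of G1: 1 component(s) with vertex sets [[0, 1, 2, 3, 4, 5, 6, 7, 8, 9, 10]], sizes [11].
Connected components of G2: 4 component(s) with vertex sets [[3], [10], [2, 5, 7, 9], [0, 1, 4, 6, 8]], sizes [1, 1, 4, 5].
The number of connected components (and the multiset of component sizes) is an isomorphism invariant — an isomorphism maps each component of G1 bijectively onto a component of G2. Since G1 has 1 component(s) and G2 has 4, they cannot be isomorphic.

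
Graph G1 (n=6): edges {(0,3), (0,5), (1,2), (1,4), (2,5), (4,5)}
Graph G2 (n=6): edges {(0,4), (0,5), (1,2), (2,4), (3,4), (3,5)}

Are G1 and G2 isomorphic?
Yes, isomorphic

The graphs are isomorphic.
One valid mapping φ: V(G1) → V(G2): 0→2, 1→5, 2→3, 3→1, 4→0, 5→4

Verify φ preserves adjacency — for each edge of G1, its image is an edge of G2:
  (0,3) → (φ(0),φ(3)) = (1,2) ∈ E(G2) ✓
  (0,5) → (φ(0),φ(5)) = (2,4) ∈ E(G2) ✓
  (1,2) → (φ(1),φ(2)) = (3,5) ∈ E(G2) ✓
  (1,4) → (φ(1),φ(4)) = (0,5) ∈ E(G2) ✓
  (2,5) → (φ(2),φ(5)) = (3,4) ∈ E(G2) ✓
  (4,5) → (φ(4),φ(5)) = (0,4) ∈ E(G2) ✓
All 6 edges of G1 map to edges of G2, and |E(G1)| = |E(G2)| = 6, so φ is a bijection on edges as well as vertices. Hence G1 ≅ G2.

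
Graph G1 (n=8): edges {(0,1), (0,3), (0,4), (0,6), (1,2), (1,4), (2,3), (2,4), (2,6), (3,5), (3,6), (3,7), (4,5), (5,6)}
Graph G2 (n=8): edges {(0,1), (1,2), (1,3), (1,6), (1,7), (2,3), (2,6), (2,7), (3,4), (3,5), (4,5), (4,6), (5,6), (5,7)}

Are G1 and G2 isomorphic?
Yes, isomorphic

The graphs are isomorphic.
One valid mapping φ: V(G1) → V(G2): 0→6, 1→4, 2→3, 3→1, 4→5, 5→7, 6→2, 7→0

Verify φ preserves adjacency — for each edge of G1, its image is an edge of G2:
  (0,1) → (φ(0),φ(1)) = (4,6) ∈ E(G2) ✓
  (0,3) → (φ(0),φ(3)) = (1,6) ∈ E(G2) ✓
  (0,4) → (φ(0),φ(4)) = (5,6) ∈ E(G2) ✓
  (0,6) → (φ(0),φ(6)) = (2,6) ∈ E(G2) ✓
  (1,2) → (φ(1),φ(2)) = (3,4) ∈ E(G2) ✓
  (1,4) → (φ(1),φ(4)) = (4,5) ∈ E(G2) ✓
  (2,3) → (φ(2),φ(3)) = (1,3) ∈ E(G2) ✓
  (2,4) → (φ(2),φ(4)) = (3,5) ∈ E(G2) ✓
  (2,6) → (φ(2),φ(6)) = (2,3) ∈ E(G2) ✓
  (3,5) → (φ(3),φ(5)) = (1,7) ∈ E(G2) ✓
  (3,6) → (φ(3),φ(6)) = (1,2) ∈ E(G2) ✓
  (3,7) → (φ(3),φ(7)) = (0,1) ∈ E(G2) ✓
  (4,5) → (φ(4),φ(5)) = (5,7) ∈ E(G2) ✓
  (5,6) → (φ(5),φ(6)) = (2,7) ∈ E(G2) ✓
All 14 edges of G1 map to edges of G2, and |E(G1)| = |E(G2)| = 14, so φ is a bijection on edges as well as vertices. Hence G1 ≅ G2.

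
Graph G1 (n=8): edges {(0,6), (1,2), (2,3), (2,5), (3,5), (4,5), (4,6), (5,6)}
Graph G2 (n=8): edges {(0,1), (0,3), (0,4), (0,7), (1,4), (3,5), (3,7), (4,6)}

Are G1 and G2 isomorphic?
Yes, isomorphic

The graphs are isomorphic.
One valid mapping φ: V(G1) → V(G2): 0→5, 1→6, 2→4, 3→1, 4→7, 5→0, 6→3, 7→2

Verify φ preserves adjacency — for each edge of G1, its image is an edge of G2:
  (0,6) → (φ(0),φ(6)) = (3,5) ∈ E(G2) ✓
  (1,2) → (φ(1),φ(2)) = (4,6) ∈ E(G2) ✓
  (2,3) → (φ(2),φ(3)) = (1,4) ∈ E(G2) ✓
  (2,5) → (φ(2),φ(5)) = (0,4) ∈ E(G2) ✓
  (3,5) → (φ(3),φ(5)) = (0,1) ∈ E(G2) ✓
  (4,5) → (φ(4),φ(5)) = (0,7) ∈ E(G2) ✓
  (4,6) → (φ(4),φ(6)) = (3,7) ∈ E(G2) ✓
  (5,6) → (φ(5),φ(6)) = (0,3) ∈ E(G2) ✓
All 8 edges of G1 map to edges of G2, and |E(G1)| = |E(G2)| = 8, so φ is a bijection on edges as well as vertices. Hence G1 ≅ G2.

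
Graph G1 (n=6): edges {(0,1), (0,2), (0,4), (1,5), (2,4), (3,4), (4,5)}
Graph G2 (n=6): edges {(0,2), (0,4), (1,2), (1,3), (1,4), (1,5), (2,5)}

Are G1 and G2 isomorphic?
Yes, isomorphic

The graphs are isomorphic.
One valid mapping φ: V(G1) → V(G2): 0→2, 1→0, 2→5, 3→3, 4→1, 5→4

Verify φ preserves adjacency — for each edge of G1, its image is an edge of G2:
  (0,1) → (φ(0),φ(1)) = (0,2) ∈ E(G2) ✓
  (0,2) → (φ(0),φ(2)) = (2,5) ∈ E(G2) ✓
  (0,4) → (φ(0),φ(4)) = (1,2) ∈ E(G2) ✓
  (1,5) → (φ(1),φ(5)) = (0,4) ∈ E(G2) ✓
  (2,4) → (φ(2),φ(4)) = (1,5) ∈ E(G2) ✓
  (3,4) → (φ(3),φ(4)) = (1,3) ∈ E(G2) ✓
  (4,5) → (φ(4),φ(5)) = (1,4) ∈ E(G2) ✓
All 7 edges of G1 map to edges of G2, and |E(G1)| = |E(G2)| = 7, so φ is a bijection on edges as well as vertices. Hence G1 ≅ G2.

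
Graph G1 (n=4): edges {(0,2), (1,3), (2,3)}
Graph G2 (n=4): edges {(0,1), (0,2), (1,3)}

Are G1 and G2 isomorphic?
Yes, isomorphic

The graphs are isomorphic.
One valid mapping φ: V(G1) → V(G2): 0→2, 1→3, 2→0, 3→1

Verify φ preserves adjacency — for each edge of G1, its image is an edge of G2:
  (0,2) → (φ(0),φ(2)) = (0,2) ∈ E(G2) ✓
  (1,3) → (φ(1),φ(3)) = (1,3) ∈ E(G2) ✓
  (2,3) → (φ(2),φ(3)) = (0,1) ∈ E(G2) ✓
All 3 edges of G1 map to edges of G2, and |E(G1)| = |E(G2)| = 3, so φ is a bijection on edges as well as vertices. Hence G1 ≅ G2.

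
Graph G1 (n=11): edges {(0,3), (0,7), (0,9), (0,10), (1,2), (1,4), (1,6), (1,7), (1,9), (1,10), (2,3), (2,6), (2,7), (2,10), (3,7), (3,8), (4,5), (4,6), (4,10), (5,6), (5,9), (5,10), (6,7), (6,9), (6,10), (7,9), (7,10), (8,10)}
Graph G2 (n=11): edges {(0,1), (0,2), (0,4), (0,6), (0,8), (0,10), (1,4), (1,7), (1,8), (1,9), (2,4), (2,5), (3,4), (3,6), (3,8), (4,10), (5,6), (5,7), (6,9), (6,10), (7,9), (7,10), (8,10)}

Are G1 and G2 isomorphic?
No, not isomorphic

The graphs are NOT isomorphic.

Degrees in G1: deg(0)=4, deg(1)=6, deg(2)=5, deg(3)=4, deg(4)=4, deg(5)=4, deg(6)=7, deg(7)=7, deg(8)=2, deg(9)=5, deg(10)=8.
Sorted degree sequence of G1: [8, 7, 7, 6, 5, 5, 4, 4, 4, 4, 2].
Degrees in G2: deg(0)=6, deg(1)=5, deg(2)=3, deg(3)=3, deg(4)=5, deg(5)=3, deg(6)=5, deg(7)=4, deg(8)=4, deg(9)=3, deg(10)=5.
Sorted degree sequence of G2: [6, 5, 5, 5, 5, 4, 4, 3, 3, 3, 3].
The (sorted) degree sequence is an isomorphism invariant, so since G1 and G2 have different degree sequences they cannot be isomorphic.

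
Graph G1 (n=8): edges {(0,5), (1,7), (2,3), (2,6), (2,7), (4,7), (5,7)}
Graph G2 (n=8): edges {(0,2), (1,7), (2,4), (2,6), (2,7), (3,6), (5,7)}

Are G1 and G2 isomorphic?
Yes, isomorphic

The graphs are isomorphic.
One valid mapping φ: V(G1) → V(G2): 0→3, 1→0, 2→7, 3→5, 4→4, 5→6, 6→1, 7→2

Verify φ preserves adjacency — for each edge of G1, its image is an edge of G2:
  (0,5) → (φ(0),φ(5)) = (3,6) ∈ E(G2) ✓
  (1,7) → (φ(1),φ(7)) = (0,2) ∈ E(G2) ✓
  (2,3) → (φ(2),φ(3)) = (5,7) ∈ E(G2) ✓
  (2,6) → (φ(2),φ(6)) = (1,7) ∈ E(G2) ✓
  (2,7) → (φ(2),φ(7)) = (2,7) ∈ E(G2) ✓
  (4,7) → (φ(4),φ(7)) = (2,4) ∈ E(G2) ✓
  (5,7) → (φ(5),φ(7)) = (2,6) ∈ E(G2) ✓
All 7 edges of G1 map to edges of G2, and |E(G1)| = |E(G2)| = 7, so φ is a bijection on edges as well as vertices. Hence G1 ≅ G2.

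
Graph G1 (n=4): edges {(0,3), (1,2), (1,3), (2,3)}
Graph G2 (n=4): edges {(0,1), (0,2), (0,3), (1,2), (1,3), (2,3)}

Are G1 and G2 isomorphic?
No, not isomorphic

The graphs are NOT isomorphic.

Counting edges: G1 has 4 edge(s); G2 has 6 edge(s).
Edge count is an isomorphism invariant (a bijection on vertices induces a bijection on edges), so differing edge counts rule out isomorphism.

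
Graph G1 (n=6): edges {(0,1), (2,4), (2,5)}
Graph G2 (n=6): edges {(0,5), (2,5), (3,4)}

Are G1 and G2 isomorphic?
Yes, isomorphic

The graphs are isomorphic.
One valid mapping φ: V(G1) → V(G2): 0→3, 1→4, 2→5, 3→1, 4→2, 5→0

Verify φ preserves adjacency — for each edge of G1, its image is an edge of G2:
  (0,1) → (φ(0),φ(1)) = (3,4) ∈ E(G2) ✓
  (2,4) → (φ(2),φ(4)) = (2,5) ∈ E(G2) ✓
  (2,5) → (φ(2),φ(5)) = (0,5) ∈ E(G2) ✓
All 3 edges of G1 map to edges of G2, and |E(G1)| = |E(G2)| = 3, so φ is a bijection on edges as well as vertices. Hence G1 ≅ G2.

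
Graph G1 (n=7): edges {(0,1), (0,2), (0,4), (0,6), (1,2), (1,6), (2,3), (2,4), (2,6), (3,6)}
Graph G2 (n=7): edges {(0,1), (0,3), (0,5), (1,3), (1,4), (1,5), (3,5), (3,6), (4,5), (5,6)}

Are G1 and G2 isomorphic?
Yes, isomorphic

The graphs are isomorphic.
One valid mapping φ: V(G1) → V(G2): 0→1, 1→0, 2→5, 3→6, 4→4, 5→2, 6→3

Verify φ preserves adjacency — for each edge of G1, its image is an edge of G2:
  (0,1) → (φ(0),φ(1)) = (0,1) ∈ E(G2) ✓
  (0,2) → (φ(0),φ(2)) = (1,5) ∈ E(G2) ✓
  (0,4) → (φ(0),φ(4)) = (1,4) ∈ E(G2) ✓
  (0,6) → (φ(0),φ(6)) = (1,3) ∈ E(G2) ✓
  (1,2) → (φ(1),φ(2)) = (0,5) ∈ E(G2) ✓
  (1,6) → (φ(1),φ(6)) = (0,3) ∈ E(G2) ✓
  (2,3) → (φ(2),φ(3)) = (5,6) ∈ E(G2) ✓
  (2,4) → (φ(2),φ(4)) = (4,5) ∈ E(G2) ✓
  (2,6) → (φ(2),φ(6)) = (3,5) ∈ E(G2) ✓
  (3,6) → (φ(3),φ(6)) = (3,6) ∈ E(G2) ✓
All 10 edges of G1 map to edges of G2, and |E(G1)| = |E(G2)| = 10, so φ is a bijection on edges as well as vertices. Hence G1 ≅ G2.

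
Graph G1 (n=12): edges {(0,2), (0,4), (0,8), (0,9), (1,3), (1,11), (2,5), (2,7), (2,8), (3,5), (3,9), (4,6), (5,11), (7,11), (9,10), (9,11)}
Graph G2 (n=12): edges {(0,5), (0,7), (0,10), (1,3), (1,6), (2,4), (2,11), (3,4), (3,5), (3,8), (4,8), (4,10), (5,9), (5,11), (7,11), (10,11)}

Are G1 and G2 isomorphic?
Yes, isomorphic

The graphs are isomorphic.
One valid mapping φ: V(G1) → V(G2): 0→3, 1→7, 2→4, 3→0, 4→1, 5→10, 6→6, 7→2, 8→8, 9→5, 10→9, 11→11

Verify φ preserves adjacency — for each edge of G1, its image is an edge of G2:
  (0,2) → (φ(0),φ(2)) = (3,4) ∈ E(G2) ✓
  (0,4) → (φ(0),φ(4)) = (1,3) ∈ E(G2) ✓
  (0,8) → (φ(0),φ(8)) = (3,8) ∈ E(G2) ✓
  (0,9) → (φ(0),φ(9)) = (3,5) ∈ E(G2) ✓
  (1,3) → (φ(1),φ(3)) = (0,7) ∈ E(G2) ✓
  (1,11) → (φ(1),φ(11)) = (7,11) ∈ E(G2) ✓
  (2,5) → (φ(2),φ(5)) = (4,10) ∈ E(G2) ✓
  (2,7) → (φ(2),φ(7)) = (2,4) ∈ E(G2) ✓
  (2,8) → (φ(2),φ(8)) = (4,8) ∈ E(G2) ✓
  (3,5) → (φ(3),φ(5)) = (0,10) ∈ E(G2) ✓
  (3,9) → (φ(3),φ(9)) = (0,5) ∈ E(G2) ✓
  (4,6) → (φ(4),φ(6)) = (1,6) ∈ E(G2) ✓
  (5,11) → (φ(5),φ(11)) = (10,11) ∈ E(G2) ✓
  (7,11) → (φ(7),φ(11)) = (2,11) ∈ E(G2) ✓
  (9,10) → (φ(9),φ(10)) = (5,9) ∈ E(G2) ✓
  (9,11) → (φ(9),φ(11)) = (5,11) ∈ E(G2) ✓
All 16 edges of G1 map to edges of G2, and |E(G1)| = |E(G2)| = 16, so φ is a bijection on edges as well as vertices. Hence G1 ≅ G2.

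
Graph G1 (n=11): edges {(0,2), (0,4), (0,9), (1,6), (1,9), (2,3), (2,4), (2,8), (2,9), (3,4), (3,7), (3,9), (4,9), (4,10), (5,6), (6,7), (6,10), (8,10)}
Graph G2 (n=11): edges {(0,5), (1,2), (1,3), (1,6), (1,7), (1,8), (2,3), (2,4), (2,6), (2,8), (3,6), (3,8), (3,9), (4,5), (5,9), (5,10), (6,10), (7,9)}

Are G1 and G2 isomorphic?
Yes, isomorphic

The graphs are isomorphic.
One valid mapping φ: V(G1) → V(G2): 0→8, 1→4, 2→1, 3→6, 4→3, 5→0, 6→5, 7→10, 8→7, 9→2, 10→9

Verify φ preserves adjacency — for each edge of G1, its image is an edge of G2:
  (0,2) → (φ(0),φ(2)) = (1,8) ∈ E(G2) ✓
  (0,4) → (φ(0),φ(4)) = (3,8) ∈ E(G2) ✓
  (0,9) → (φ(0),φ(9)) = (2,8) ∈ E(G2) ✓
  (1,6) → (φ(1),φ(6)) = (4,5) ∈ E(G2) ✓
  (1,9) → (φ(1),φ(9)) = (2,4) ∈ E(G2) ✓
  (2,3) → (φ(2),φ(3)) = (1,6) ∈ E(G2) ✓
  (2,4) → (φ(2),φ(4)) = (1,3) ∈ E(G2) ✓
  (2,8) → (φ(2),φ(8)) = (1,7) ∈ E(G2) ✓
  (2,9) → (φ(2),φ(9)) = (1,2) ∈ E(G2) ✓
  (3,4) → (φ(3),φ(4)) = (3,6) ∈ E(G2) ✓
  (3,7) → (φ(3),φ(7)) = (6,10) ∈ E(G2) ✓
  (3,9) → (φ(3),φ(9)) = (2,6) ∈ E(G2) ✓
  (4,9) → (φ(4),φ(9)) = (2,3) ∈ E(G2) ✓
  (4,10) → (φ(4),φ(10)) = (3,9) ∈ E(G2) ✓
  (5,6) → (φ(5),φ(6)) = (0,5) ∈ E(G2) ✓
  (6,7) → (φ(6),φ(7)) = (5,10) ∈ E(G2) ✓
  (6,10) → (φ(6),φ(10)) = (5,9) ∈ E(G2) ✓
  (8,10) → (φ(8),φ(10)) = (7,9) ∈ E(G2) ✓
All 18 edges of G1 map to edges of G2, and |E(G1)| = |E(G2)| = 18, so φ is a bijection on edges as well as vertices. Hence G1 ≅ G2.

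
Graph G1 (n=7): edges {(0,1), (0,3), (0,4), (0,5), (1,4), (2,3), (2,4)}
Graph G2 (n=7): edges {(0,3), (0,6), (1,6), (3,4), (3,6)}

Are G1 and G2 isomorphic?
No, not isomorphic

The graphs are NOT isomorphic.

Connected components of G1: 2 component(s) with vertex sets [[6], [0, 1, 2, 3, 4, 5]], sizes [1, 6].
Connected components of G2: 3 component(s) with vertex sets [[2], [5], [0, 1, 3, 4, 6]], sizes [1, 1, 5].
The number of connected components (and the multiset of component sizes) is an isomorphism invariant — an isomorphism maps each component of G1 bijectively onto a component of G2. Since G1 has 2 component(s) and G2 has 3, they cannot be isomorphic.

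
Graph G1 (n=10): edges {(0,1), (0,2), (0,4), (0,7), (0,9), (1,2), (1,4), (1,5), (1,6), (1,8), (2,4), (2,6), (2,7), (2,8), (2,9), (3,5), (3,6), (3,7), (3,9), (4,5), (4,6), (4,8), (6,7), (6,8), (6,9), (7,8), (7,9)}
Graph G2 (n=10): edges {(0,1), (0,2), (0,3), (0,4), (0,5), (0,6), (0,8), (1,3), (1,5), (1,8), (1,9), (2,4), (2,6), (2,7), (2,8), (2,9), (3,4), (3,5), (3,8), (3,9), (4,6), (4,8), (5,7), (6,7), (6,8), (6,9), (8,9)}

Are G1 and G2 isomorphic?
Yes, isomorphic

The graphs are isomorphic.
One valid mapping φ: V(G1) → V(G2): 0→9, 1→6, 2→8, 3→5, 4→2, 5→7, 6→0, 7→3, 8→4, 9→1

Verify φ preserves adjacency — for each edge of G1, its image is an edge of G2:
  (0,1) → (φ(0),φ(1)) = (6,9) ∈ E(G2) ✓
  (0,2) → (φ(0),φ(2)) = (8,9) ∈ E(G2) ✓
  (0,4) → (φ(0),φ(4)) = (2,9) ∈ E(G2) ✓
  (0,7) → (φ(0),φ(7)) = (3,9) ∈ E(G2) ✓
  (0,9) → (φ(0),φ(9)) = (1,9) ∈ E(G2) ✓
  (1,2) → (φ(1),φ(2)) = (6,8) ∈ E(G2) ✓
  (1,4) → (φ(1),φ(4)) = (2,6) ∈ E(G2) ✓
  (1,5) → (φ(1),φ(5)) = (6,7) ∈ E(G2) ✓
  (1,6) → (φ(1),φ(6)) = (0,6) ∈ E(G2) ✓
  (1,8) → (φ(1),φ(8)) = (4,6) ∈ E(G2) ✓
  (2,4) → (φ(2),φ(4)) = (2,8) ∈ E(G2) ✓
  (2,6) → (φ(2),φ(6)) = (0,8) ∈ E(G2) ✓
  (2,7) → (φ(2),φ(7)) = (3,8) ∈ E(G2) ✓
  (2,8) → (φ(2),φ(8)) = (4,8) ∈ E(G2) ✓
  (2,9) → (φ(2),φ(9)) = (1,8) ∈ E(G2) ✓
  (3,5) → (φ(3),φ(5)) = (5,7) ∈ E(G2) ✓
  (3,6) → (φ(3),φ(6)) = (0,5) ∈ E(G2) ✓
  (3,7) → (φ(3),φ(7)) = (3,5) ∈ E(G2) ✓
  (3,9) → (φ(3),φ(9)) = (1,5) ∈ E(G2) ✓
  (4,5) → (φ(4),φ(5)) = (2,7) ∈ E(G2) ✓
  (4,6) → (φ(4),φ(6)) = (0,2) ∈ E(G2) ✓
  (4,8) → (φ(4),φ(8)) = (2,4) ∈ E(G2) ✓
  (6,7) → (φ(6),φ(7)) = (0,3) ∈ E(G2) ✓
  (6,8) → (φ(6),φ(8)) = (0,4) ∈ E(G2) ✓
  (6,9) → (φ(6),φ(9)) = (0,1) ∈ E(G2) ✓
  (7,8) → (φ(7),φ(8)) = (3,4) ∈ E(G2) ✓
  (7,9) → (φ(7),φ(9)) = (1,3) ∈ E(G2) ✓
All 27 edges of G1 map to edges of G2, and |E(G1)| = |E(G2)| = 27, so φ is a bijection on edges as well as vertices. Hence G1 ≅ G2.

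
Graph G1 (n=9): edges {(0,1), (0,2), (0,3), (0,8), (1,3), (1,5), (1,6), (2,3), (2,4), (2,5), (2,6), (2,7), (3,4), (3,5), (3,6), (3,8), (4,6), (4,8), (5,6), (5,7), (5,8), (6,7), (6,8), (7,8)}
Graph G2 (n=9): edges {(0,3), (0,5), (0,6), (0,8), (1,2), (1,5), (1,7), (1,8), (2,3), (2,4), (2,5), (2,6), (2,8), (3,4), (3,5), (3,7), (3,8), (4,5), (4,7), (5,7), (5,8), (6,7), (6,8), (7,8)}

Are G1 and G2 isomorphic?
Yes, isomorphic

The graphs are isomorphic.
One valid mapping φ: V(G1) → V(G2): 0→6, 1→0, 2→7, 3→8, 4→1, 5→3, 6→5, 7→4, 8→2

Verify φ preserves adjacency — for each edge of G1, its image is an edge of G2:
  (0,1) → (φ(0),φ(1)) = (0,6) ∈ E(G2) ✓
  (0,2) → (φ(0),φ(2)) = (6,7) ∈ E(G2) ✓
  (0,3) → (φ(0),φ(3)) = (6,8) ∈ E(G2) ✓
  (0,8) → (φ(0),φ(8)) = (2,6) ∈ E(G2) ✓
  (1,3) → (φ(1),φ(3)) = (0,8) ∈ E(G2) ✓
  (1,5) → (φ(1),φ(5)) = (0,3) ∈ E(G2) ✓
  (1,6) → (φ(1),φ(6)) = (0,5) ∈ E(G2) ✓
  (2,3) → (φ(2),φ(3)) = (7,8) ∈ E(G2) ✓
  (2,4) → (φ(2),φ(4)) = (1,7) ∈ E(G2) ✓
  (2,5) → (φ(2),φ(5)) = (3,7) ∈ E(G2) ✓
  (2,6) → (φ(2),φ(6)) = (5,7) ∈ E(G2) ✓
  (2,7) → (φ(2),φ(7)) = (4,7) ∈ E(G2) ✓
  (3,4) → (φ(3),φ(4)) = (1,8) ∈ E(G2) ✓
  (3,5) → (φ(3),φ(5)) = (3,8) ∈ E(G2) ✓
  (3,6) → (φ(3),φ(6)) = (5,8) ∈ E(G2) ✓
  (3,8) → (φ(3),φ(8)) = (2,8) ∈ E(G2) ✓
  (4,6) → (φ(4),φ(6)) = (1,5) ∈ E(G2) ✓
  (4,8) → (φ(4),φ(8)) = (1,2) ∈ E(G2) ✓
  (5,6) → (φ(5),φ(6)) = (3,5) ∈ E(G2) ✓
  (5,7) → (φ(5),φ(7)) = (3,4) ∈ E(G2) ✓
  (5,8) → (φ(5),φ(8)) = (2,3) ∈ E(G2) ✓
  (6,7) → (φ(6),φ(7)) = (4,5) ∈ E(G2) ✓
  (6,8) → (φ(6),φ(8)) = (2,5) ∈ E(G2) ✓
  (7,8) → (φ(7),φ(8)) = (2,4) ∈ E(G2) ✓
All 24 edges of G1 map to edges of G2, and |E(G1)| = |E(G2)| = 24, so φ is a bijection on edges as well as vertices. Hence G1 ≅ G2.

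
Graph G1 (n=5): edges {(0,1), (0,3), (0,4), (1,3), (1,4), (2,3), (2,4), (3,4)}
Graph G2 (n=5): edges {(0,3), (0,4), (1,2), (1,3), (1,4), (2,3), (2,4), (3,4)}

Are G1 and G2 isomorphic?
Yes, isomorphic

The graphs are isomorphic.
One valid mapping φ: V(G1) → V(G2): 0→2, 1→1, 2→0, 3→3, 4→4

Verify φ preserves adjacency — for each edge of G1, its image is an edge of G2:
  (0,1) → (φ(0),φ(1)) = (1,2) ∈ E(G2) ✓
  (0,3) → (φ(0),φ(3)) = (2,3) ∈ E(G2) ✓
  (0,4) → (φ(0),φ(4)) = (2,4) ∈ E(G2) ✓
  (1,3) → (φ(1),φ(3)) = (1,3) ∈ E(G2) ✓
  (1,4) → (φ(1),φ(4)) = (1,4) ∈ E(G2) ✓
  (2,3) → (φ(2),φ(3)) = (0,3) ∈ E(G2) ✓
  (2,4) → (φ(2),φ(4)) = (0,4) ∈ E(G2) ✓
  (3,4) → (φ(3),φ(4)) = (3,4) ∈ E(G2) ✓
All 8 edges of G1 map to edges of G2, and |E(G1)| = |E(G2)| = 8, so φ is a bijection on edges as well as vertices. Hence G1 ≅ G2.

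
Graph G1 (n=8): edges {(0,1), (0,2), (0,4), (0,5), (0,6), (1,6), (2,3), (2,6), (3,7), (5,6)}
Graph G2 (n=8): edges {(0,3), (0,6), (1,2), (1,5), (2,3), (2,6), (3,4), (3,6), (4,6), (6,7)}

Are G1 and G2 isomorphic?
Yes, isomorphic

The graphs are isomorphic.
One valid mapping φ: V(G1) → V(G2): 0→6, 1→0, 2→2, 3→1, 4→7, 5→4, 6→3, 7→5

Verify φ preserves adjacency — for each edge of G1, its image is an edge of G2:
  (0,1) → (φ(0),φ(1)) = (0,6) ∈ E(G2) ✓
  (0,2) → (φ(0),φ(2)) = (2,6) ∈ E(G2) ✓
  (0,4) → (φ(0),φ(4)) = (6,7) ∈ E(G2) ✓
  (0,5) → (φ(0),φ(5)) = (4,6) ∈ E(G2) ✓
  (0,6) → (φ(0),φ(6)) = (3,6) ∈ E(G2) ✓
  (1,6) → (φ(1),φ(6)) = (0,3) ∈ E(G2) ✓
  (2,3) → (φ(2),φ(3)) = (1,2) ∈ E(G2) ✓
  (2,6) → (φ(2),φ(6)) = (2,3) ∈ E(G2) ✓
  (3,7) → (φ(3),φ(7)) = (1,5) ∈ E(G2) ✓
  (5,6) → (φ(5),φ(6)) = (3,4) ∈ E(G2) ✓
All 10 edges of G1 map to edges of G2, and |E(G1)| = |E(G2)| = 10, so φ is a bijection on edges as well as vertices. Hence G1 ≅ G2.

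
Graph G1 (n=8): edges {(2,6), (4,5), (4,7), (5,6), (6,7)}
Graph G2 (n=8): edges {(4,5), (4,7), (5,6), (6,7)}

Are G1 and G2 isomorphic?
No, not isomorphic

The graphs are NOT isomorphic.

Counting edges: G1 has 5 edge(s); G2 has 4 edge(s).
Edge count is an isomorphism invariant (a bijection on vertices induces a bijection on edges), so differing edge counts rule out isomorphism.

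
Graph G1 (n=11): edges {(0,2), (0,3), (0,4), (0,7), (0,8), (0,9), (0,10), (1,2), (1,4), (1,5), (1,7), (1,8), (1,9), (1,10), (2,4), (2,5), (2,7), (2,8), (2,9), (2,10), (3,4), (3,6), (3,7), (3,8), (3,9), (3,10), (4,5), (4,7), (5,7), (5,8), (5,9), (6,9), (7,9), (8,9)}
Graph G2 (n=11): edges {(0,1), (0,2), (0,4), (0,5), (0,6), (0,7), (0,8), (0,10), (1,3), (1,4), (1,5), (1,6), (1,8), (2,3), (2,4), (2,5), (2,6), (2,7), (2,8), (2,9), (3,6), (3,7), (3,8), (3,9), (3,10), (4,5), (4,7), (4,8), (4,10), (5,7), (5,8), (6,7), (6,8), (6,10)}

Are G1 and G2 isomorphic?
Yes, isomorphic

The graphs are isomorphic.
One valid mapping φ: V(G1) → V(G2): 0→6, 1→4, 2→0, 3→3, 4→1, 5→5, 6→9, 7→8, 8→7, 9→2, 10→10

Verify φ preserves adjacency — for each edge of G1, its image is an edge of G2:
  (0,2) → (φ(0),φ(2)) = (0,6) ∈ E(G2) ✓
  (0,3) → (φ(0),φ(3)) = (3,6) ∈ E(G2) ✓
  (0,4) → (φ(0),φ(4)) = (1,6) ∈ E(G2) ✓
  (0,7) → (φ(0),φ(7)) = (6,8) ∈ E(G2) ✓
  (0,8) → (φ(0),φ(8)) = (6,7) ∈ E(G2) ✓
  (0,9) → (φ(0),φ(9)) = (2,6) ∈ E(G2) ✓
  (0,10) → (φ(0),φ(10)) = (6,10) ∈ E(G2) ✓
  (1,2) → (φ(1),φ(2)) = (0,4) ∈ E(G2) ✓
  (1,4) → (φ(1),φ(4)) = (1,4) ∈ E(G2) ✓
  (1,5) → (φ(1),φ(5)) = (4,5) ∈ E(G2) ✓
  (1,7) → (φ(1),φ(7)) = (4,8) ∈ E(G2) ✓
  (1,8) → (φ(1),φ(8)) = (4,7) ∈ E(G2) ✓
  (1,9) → (φ(1),φ(9)) = (2,4) ∈ E(G2) ✓
  (1,10) → (φ(1),φ(10)) = (4,10) ∈ E(G2) ✓
  (2,4) → (φ(2),φ(4)) = (0,1) ∈ E(G2) ✓
  (2,5) → (φ(2),φ(5)) = (0,5) ∈ E(G2) ✓
  (2,7) → (φ(2),φ(7)) = (0,8) ∈ E(G2) ✓
  (2,8) → (φ(2),φ(8)) = (0,7) ∈ E(G2) ✓
  (2,9) → (φ(2),φ(9)) = (0,2) ∈ E(G2) ✓
  (2,10) → (φ(2),φ(10)) = (0,10) ∈ E(G2) ✓
  (3,4) → (φ(3),φ(4)) = (1,3) ∈ E(G2) ✓
  (3,6) → (φ(3),φ(6)) = (3,9) ∈ E(G2) ✓
  (3,7) → (φ(3),φ(7)) = (3,8) ∈ E(G2) ✓
  (3,8) → (φ(3),φ(8)) = (3,7) ∈ E(G2) ✓
  (3,9) → (φ(3),φ(9)) = (2,3) ∈ E(G2) ✓
  (3,10) → (φ(3),φ(10)) = (3,10) ∈ E(G2) ✓
  (4,5) → (φ(4),φ(5)) = (1,5) ∈ E(G2) ✓
  (4,7) → (φ(4),φ(7)) = (1,8) ∈ E(G2) ✓
  (5,7) → (φ(5),φ(7)) = (5,8) ∈ E(G2) ✓
  (5,8) → (φ(5),φ(8)) = (5,7) ∈ E(G2) ✓
  (5,9) → (φ(5),φ(9)) = (2,5) ∈ E(G2) ✓
  (6,9) → (φ(6),φ(9)) = (2,9) ∈ E(G2) ✓
  (7,9) → (φ(7),φ(9)) = (2,8) ∈ E(G2) ✓
  (8,9) → (φ(8),φ(9)) = (2,7) ∈ E(G2) ✓
All 34 edges of G1 map to edges of G2, and |E(G1)| = |E(G2)| = 34, so φ is a bijection on edges as well as vertices. Hence G1 ≅ G2.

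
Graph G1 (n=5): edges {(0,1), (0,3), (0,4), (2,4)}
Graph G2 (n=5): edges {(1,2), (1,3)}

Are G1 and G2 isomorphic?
No, not isomorphic

The graphs are NOT isomorphic.

Connected components of G1: 1 component(s) with vertex sets [[0, 1, 2, 3, 4]], sizes [5].
Connected components of G2: 3 component(s) with vertex sets [[0], [4], [1, 2, 3]], sizes [1, 1, 3].
The number of connected components (and the multiset of component sizes) is an isomorphism invariant — an isomorphism maps each component of G1 bijectively onto a component of G2. Since G1 has 1 component(s) and G2 has 3, they cannot be isomorphic.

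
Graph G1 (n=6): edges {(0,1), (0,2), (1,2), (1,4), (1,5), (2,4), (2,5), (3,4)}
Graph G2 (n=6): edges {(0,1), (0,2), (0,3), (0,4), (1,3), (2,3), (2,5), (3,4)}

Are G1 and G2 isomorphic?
Yes, isomorphic

The graphs are isomorphic.
One valid mapping φ: V(G1) → V(G2): 0→1, 1→3, 2→0, 3→5, 4→2, 5→4

Verify φ preserves adjacency — for each edge of G1, its image is an edge of G2:
  (0,1) → (φ(0),φ(1)) = (1,3) ∈ E(G2) ✓
  (0,2) → (φ(0),φ(2)) = (0,1) ∈ E(G2) ✓
  (1,2) → (φ(1),φ(2)) = (0,3) ∈ E(G2) ✓
  (1,4) → (φ(1),φ(4)) = (2,3) ∈ E(G2) ✓
  (1,5) → (φ(1),φ(5)) = (3,4) ∈ E(G2) ✓
  (2,4) → (φ(2),φ(4)) = (0,2) ∈ E(G2) ✓
  (2,5) → (φ(2),φ(5)) = (0,4) ∈ E(G2) ✓
  (3,4) → (φ(3),φ(4)) = (2,5) ∈ E(G2) ✓
All 8 edges of G1 map to edges of G2, and |E(G1)| = |E(G2)| = 8, so φ is a bijection on edges as well as vertices. Hence G1 ≅ G2.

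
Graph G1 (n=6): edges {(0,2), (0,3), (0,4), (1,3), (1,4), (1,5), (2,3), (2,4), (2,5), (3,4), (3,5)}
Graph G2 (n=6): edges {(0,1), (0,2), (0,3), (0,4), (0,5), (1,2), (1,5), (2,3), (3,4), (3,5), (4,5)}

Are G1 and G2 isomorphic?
Yes, isomorphic

The graphs are isomorphic.
One valid mapping φ: V(G1) → V(G2): 0→4, 1→2, 2→5, 3→0, 4→3, 5→1

Verify φ preserves adjacency — for each edge of G1, its image is an edge of G2:
  (0,2) → (φ(0),φ(2)) = (4,5) ∈ E(G2) ✓
  (0,3) → (φ(0),φ(3)) = (0,4) ∈ E(G2) ✓
  (0,4) → (φ(0),φ(4)) = (3,4) ∈ E(G2) ✓
  (1,3) → (φ(1),φ(3)) = (0,2) ∈ E(G2) ✓
  (1,4) → (φ(1),φ(4)) = (2,3) ∈ E(G2) ✓
  (1,5) → (φ(1),φ(5)) = (1,2) ∈ E(G2) ✓
  (2,3) → (φ(2),φ(3)) = (0,5) ∈ E(G2) ✓
  (2,4) → (φ(2),φ(4)) = (3,5) ∈ E(G2) ✓
  (2,5) → (φ(2),φ(5)) = (1,5) ∈ E(G2) ✓
  (3,4) → (φ(3),φ(4)) = (0,3) ∈ E(G2) ✓
  (3,5) → (φ(3),φ(5)) = (0,1) ∈ E(G2) ✓
All 11 edges of G1 map to edges of G2, and |E(G1)| = |E(G2)| = 11, so φ is a bijection on edges as well as vertices. Hence G1 ≅ G2.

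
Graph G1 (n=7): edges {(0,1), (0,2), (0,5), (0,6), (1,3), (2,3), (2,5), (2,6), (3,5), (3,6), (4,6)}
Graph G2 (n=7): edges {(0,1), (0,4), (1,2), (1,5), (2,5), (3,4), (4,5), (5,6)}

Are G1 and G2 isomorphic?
No, not isomorphic

The graphs are NOT isomorphic.

Degrees in G1: deg(0)=4, deg(1)=2, deg(2)=4, deg(3)=4, deg(4)=1, deg(5)=3, deg(6)=4.
Sorted degree sequence of G1: [4, 4, 4, 4, 3, 2, 1].
Degrees in G2: deg(0)=2, deg(1)=3, deg(2)=2, deg(3)=1, deg(4)=3, deg(5)=4, deg(6)=1.
Sorted degree sequence of G2: [4, 3, 3, 2, 2, 1, 1].
The (sorted) degree sequence is an isomorphism invariant, so since G1 and G2 have different degree sequences they cannot be isomorphic.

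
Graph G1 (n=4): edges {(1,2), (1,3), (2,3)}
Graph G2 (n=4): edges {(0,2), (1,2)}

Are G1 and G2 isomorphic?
No, not isomorphic

The graphs are NOT isomorphic.

Counting triangles (3-cliques): G1 has 1, G2 has 0.
Triangle count is an isomorphism invariant, so differing triangle counts rule out isomorphism.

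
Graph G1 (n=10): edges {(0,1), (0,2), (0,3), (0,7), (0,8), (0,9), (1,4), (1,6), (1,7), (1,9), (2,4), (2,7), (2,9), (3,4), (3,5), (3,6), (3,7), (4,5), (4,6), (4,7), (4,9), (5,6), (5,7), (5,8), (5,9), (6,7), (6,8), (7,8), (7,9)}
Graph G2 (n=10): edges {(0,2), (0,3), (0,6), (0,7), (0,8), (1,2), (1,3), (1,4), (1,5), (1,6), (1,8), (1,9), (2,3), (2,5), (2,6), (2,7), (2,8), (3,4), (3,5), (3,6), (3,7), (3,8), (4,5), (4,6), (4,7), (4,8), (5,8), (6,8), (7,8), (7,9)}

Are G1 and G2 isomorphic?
No, not isomorphic

The graphs are NOT isomorphic.

Counting triangles (3-cliques): G1 has 31, G2 has 39.
Triangle count is an isomorphism invariant, so differing triangle counts rule out isomorphism.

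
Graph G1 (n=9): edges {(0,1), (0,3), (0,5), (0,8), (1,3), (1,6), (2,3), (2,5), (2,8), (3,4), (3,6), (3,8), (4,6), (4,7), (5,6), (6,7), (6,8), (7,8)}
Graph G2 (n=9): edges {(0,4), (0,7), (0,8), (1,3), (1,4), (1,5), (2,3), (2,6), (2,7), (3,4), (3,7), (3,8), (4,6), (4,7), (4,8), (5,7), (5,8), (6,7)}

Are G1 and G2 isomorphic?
Yes, isomorphic

The graphs are isomorphic.
One valid mapping φ: V(G1) → V(G2): 0→8, 1→0, 2→1, 3→4, 4→6, 5→5, 6→7, 7→2, 8→3

Verify φ preserves adjacency — for each edge of G1, its image is an edge of G2:
  (0,1) → (φ(0),φ(1)) = (0,8) ∈ E(G2) ✓
  (0,3) → (φ(0),φ(3)) = (4,8) ∈ E(G2) ✓
  (0,5) → (φ(0),φ(5)) = (5,8) ∈ E(G2) ✓
  (0,8) → (φ(0),φ(8)) = (3,8) ∈ E(G2) ✓
  (1,3) → (φ(1),φ(3)) = (0,4) ∈ E(G2) ✓
  (1,6) → (φ(1),φ(6)) = (0,7) ∈ E(G2) ✓
  (2,3) → (φ(2),φ(3)) = (1,4) ∈ E(G2) ✓
  (2,5) → (φ(2),φ(5)) = (1,5) ∈ E(G2) ✓
  (2,8) → (φ(2),φ(8)) = (1,3) ∈ E(G2) ✓
  (3,4) → (φ(3),φ(4)) = (4,6) ∈ E(G2) ✓
  (3,6) → (φ(3),φ(6)) = (4,7) ∈ E(G2) ✓
  (3,8) → (φ(3),φ(8)) = (3,4) ∈ E(G2) ✓
  (4,6) → (φ(4),φ(6)) = (6,7) ∈ E(G2) ✓
  (4,7) → (φ(4),φ(7)) = (2,6) ∈ E(G2) ✓
  (5,6) → (φ(5),φ(6)) = (5,7) ∈ E(G2) ✓
  (6,7) → (φ(6),φ(7)) = (2,7) ∈ E(G2) ✓
  (6,8) → (φ(6),φ(8)) = (3,7) ∈ E(G2) ✓
  (7,8) → (φ(7),φ(8)) = (2,3) ∈ E(G2) ✓
All 18 edges of G1 map to edges of G2, and |E(G1)| = |E(G2)| = 18, so φ is a bijection on edges as well as vertices. Hence G1 ≅ G2.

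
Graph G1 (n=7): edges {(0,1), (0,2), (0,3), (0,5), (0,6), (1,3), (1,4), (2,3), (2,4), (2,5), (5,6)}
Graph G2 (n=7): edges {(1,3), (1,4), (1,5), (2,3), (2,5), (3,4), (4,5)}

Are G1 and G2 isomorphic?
No, not isomorphic

The graphs are NOT isomorphic.

Connected components of G1: 1 component(s) with vertex sets [[0, 1, 2, 3, 4, 5, 6]], sizes [7].
Connected components of G2: 3 component(s) with vertex sets [[0], [6], [1, 2, 3, 4, 5]], sizes [1, 1, 5].
The number of connected components (and the multiset of component sizes) is an isomorphism invariant — an isomorphism maps each component of G1 bijectively onto a component of G2. Since G1 has 1 component(s) and G2 has 3, they cannot be isomorphic.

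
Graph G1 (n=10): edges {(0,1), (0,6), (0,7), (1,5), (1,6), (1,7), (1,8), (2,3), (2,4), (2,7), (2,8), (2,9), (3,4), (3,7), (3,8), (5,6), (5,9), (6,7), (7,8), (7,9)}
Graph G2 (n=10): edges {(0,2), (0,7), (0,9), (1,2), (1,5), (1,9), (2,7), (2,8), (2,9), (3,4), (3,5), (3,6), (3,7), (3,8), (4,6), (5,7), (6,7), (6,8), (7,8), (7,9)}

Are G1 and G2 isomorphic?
Yes, isomorphic

The graphs are isomorphic.
One valid mapping φ: V(G1) → V(G2): 0→0, 1→2, 2→3, 3→6, 4→4, 5→1, 6→9, 7→7, 8→8, 9→5

Verify φ preserves adjacency — for each edge of G1, its image is an edge of G2:
  (0,1) → (φ(0),φ(1)) = (0,2) ∈ E(G2) ✓
  (0,6) → (φ(0),φ(6)) = (0,9) ∈ E(G2) ✓
  (0,7) → (φ(0),φ(7)) = (0,7) ∈ E(G2) ✓
  (1,5) → (φ(1),φ(5)) = (1,2) ∈ E(G2) ✓
  (1,6) → (φ(1),φ(6)) = (2,9) ∈ E(G2) ✓
  (1,7) → (φ(1),φ(7)) = (2,7) ∈ E(G2) ✓
  (1,8) → (φ(1),φ(8)) = (2,8) ∈ E(G2) ✓
  (2,3) → (φ(2),φ(3)) = (3,6) ∈ E(G2) ✓
  (2,4) → (φ(2),φ(4)) = (3,4) ∈ E(G2) ✓
  (2,7) → (φ(2),φ(7)) = (3,7) ∈ E(G2) ✓
  (2,8) → (φ(2),φ(8)) = (3,8) ∈ E(G2) ✓
  (2,9) → (φ(2),φ(9)) = (3,5) ∈ E(G2) ✓
  (3,4) → (φ(3),φ(4)) = (4,6) ∈ E(G2) ✓
  (3,7) → (φ(3),φ(7)) = (6,7) ∈ E(G2) ✓
  (3,8) → (φ(3),φ(8)) = (6,8) ∈ E(G2) ✓
  (5,6) → (φ(5),φ(6)) = (1,9) ∈ E(G2) ✓
  (5,9) → (φ(5),φ(9)) = (1,5) ∈ E(G2) ✓
  (6,7) → (φ(6),φ(7)) = (7,9) ∈ E(G2) ✓
  (7,8) → (φ(7),φ(8)) = (7,8) ∈ E(G2) ✓
  (7,9) → (φ(7),φ(9)) = (5,7) ∈ E(G2) ✓
All 20 edges of G1 map to edges of G2, and |E(G1)| = |E(G2)| = 20, so φ is a bijection on edges as well as vertices. Hence G1 ≅ G2.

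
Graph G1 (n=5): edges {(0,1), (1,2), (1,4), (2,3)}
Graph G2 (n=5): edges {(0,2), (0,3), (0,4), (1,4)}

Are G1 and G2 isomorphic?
Yes, isomorphic

The graphs are isomorphic.
One valid mapping φ: V(G1) → V(G2): 0→2, 1→0, 2→4, 3→1, 4→3

Verify φ preserves adjacency — for each edge of G1, its image is an edge of G2:
  (0,1) → (φ(0),φ(1)) = (0,2) ∈ E(G2) ✓
  (1,2) → (φ(1),φ(2)) = (0,4) ∈ E(G2) ✓
  (1,4) → (φ(1),φ(4)) = (0,3) ∈ E(G2) ✓
  (2,3) → (φ(2),φ(3)) = (1,4) ∈ E(G2) ✓
All 4 edges of G1 map to edges of G2, and |E(G1)| = |E(G2)| = 4, so φ is a bijection on edges as well as vertices. Hence G1 ≅ G2.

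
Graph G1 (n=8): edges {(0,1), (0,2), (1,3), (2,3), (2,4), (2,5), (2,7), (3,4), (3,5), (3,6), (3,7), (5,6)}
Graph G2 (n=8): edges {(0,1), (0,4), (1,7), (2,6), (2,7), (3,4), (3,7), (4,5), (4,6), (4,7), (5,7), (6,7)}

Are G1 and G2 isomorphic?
Yes, isomorphic

The graphs are isomorphic.
One valid mapping φ: V(G1) → V(G2): 0→0, 1→1, 2→4, 3→7, 4→3, 5→6, 6→2, 7→5

Verify φ preserves adjacency — for each edge of G1, its image is an edge of G2:
  (0,1) → (φ(0),φ(1)) = (0,1) ∈ E(G2) ✓
  (0,2) → (φ(0),φ(2)) = (0,4) ∈ E(G2) ✓
  (1,3) → (φ(1),φ(3)) = (1,7) ∈ E(G2) ✓
  (2,3) → (φ(2),φ(3)) = (4,7) ∈ E(G2) ✓
  (2,4) → (φ(2),φ(4)) = (3,4) ∈ E(G2) ✓
  (2,5) → (φ(2),φ(5)) = (4,6) ∈ E(G2) ✓
  (2,7) → (φ(2),φ(7)) = (4,5) ∈ E(G2) ✓
  (3,4) → (φ(3),φ(4)) = (3,7) ∈ E(G2) ✓
  (3,5) → (φ(3),φ(5)) = (6,7) ∈ E(G2) ✓
  (3,6) → (φ(3),φ(6)) = (2,7) ∈ E(G2) ✓
  (3,7) → (φ(3),φ(7)) = (5,7) ∈ E(G2) ✓
  (5,6) → (φ(5),φ(6)) = (2,6) ∈ E(G2) ✓
All 12 edges of G1 map to edges of G2, and |E(G1)| = |E(G2)| = 12, so φ is a bijection on edges as well as vertices. Hence G1 ≅ G2.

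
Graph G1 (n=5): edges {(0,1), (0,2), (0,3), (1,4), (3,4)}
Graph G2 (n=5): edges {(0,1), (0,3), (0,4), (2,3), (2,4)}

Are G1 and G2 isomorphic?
Yes, isomorphic

The graphs are isomorphic.
One valid mapping φ: V(G1) → V(G2): 0→0, 1→3, 2→1, 3→4, 4→2

Verify φ preserves adjacency — for each edge of G1, its image is an edge of G2:
  (0,1) → (φ(0),φ(1)) = (0,3) ∈ E(G2) ✓
  (0,2) → (φ(0),φ(2)) = (0,1) ∈ E(G2) ✓
  (0,3) → (φ(0),φ(3)) = (0,4) ∈ E(G2) ✓
  (1,4) → (φ(1),φ(4)) = (2,3) ∈ E(G2) ✓
  (3,4) → (φ(3),φ(4)) = (2,4) ∈ E(G2) ✓
All 5 edges of G1 map to edges of G2, and |E(G1)| = |E(G2)| = 5, so φ is a bijection on edges as well as vertices. Hence G1 ≅ G2.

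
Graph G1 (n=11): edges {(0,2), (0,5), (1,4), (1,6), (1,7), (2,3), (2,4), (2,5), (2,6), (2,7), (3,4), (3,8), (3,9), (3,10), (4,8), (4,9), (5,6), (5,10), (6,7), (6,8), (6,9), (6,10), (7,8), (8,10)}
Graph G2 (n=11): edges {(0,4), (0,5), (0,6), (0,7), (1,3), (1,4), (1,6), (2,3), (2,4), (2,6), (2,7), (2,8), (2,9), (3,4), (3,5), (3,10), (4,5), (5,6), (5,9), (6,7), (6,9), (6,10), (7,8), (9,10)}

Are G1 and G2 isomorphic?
Yes, isomorphic

The graphs are isomorphic.
One valid mapping φ: V(G1) → V(G2): 0→8, 1→10, 2→2, 3→4, 4→3, 5→7, 6→6, 7→9, 8→5, 9→1, 10→0

Verify φ preserves adjacency — for each edge of G1, its image is an edge of G2:
  (0,2) → (φ(0),φ(2)) = (2,8) ∈ E(G2) ✓
  (0,5) → (φ(0),φ(5)) = (7,8) ∈ E(G2) ✓
  (1,4) → (φ(1),φ(4)) = (3,10) ∈ E(G2) ✓
  (1,6) → (φ(1),φ(6)) = (6,10) ∈ E(G2) ✓
  (1,7) → (φ(1),φ(7)) = (9,10) ∈ E(G2) ✓
  (2,3) → (φ(2),φ(3)) = (2,4) ∈ E(G2) ✓
  (2,4) → (φ(2),φ(4)) = (2,3) ∈ E(G2) ✓
  (2,5) → (φ(2),φ(5)) = (2,7) ∈ E(G2) ✓
  (2,6) → (φ(2),φ(6)) = (2,6) ∈ E(G2) ✓
  (2,7) → (φ(2),φ(7)) = (2,9) ∈ E(G2) ✓
  (3,4) → (φ(3),φ(4)) = (3,4) ∈ E(G2) ✓
  (3,8) → (φ(3),φ(8)) = (4,5) ∈ E(G2) ✓
  (3,9) → (φ(3),φ(9)) = (1,4) ∈ E(G2) ✓
  (3,10) → (φ(3),φ(10)) = (0,4) ∈ E(G2) ✓
  (4,8) → (φ(4),φ(8)) = (3,5) ∈ E(G2) ✓
  (4,9) → (φ(4),φ(9)) = (1,3) ∈ E(G2) ✓
  (5,6) → (φ(5),φ(6)) = (6,7) ∈ E(G2) ✓
  (5,10) → (φ(5),φ(10)) = (0,7) ∈ E(G2) ✓
  (6,7) → (φ(6),φ(7)) = (6,9) ∈ E(G2) ✓
  (6,8) → (φ(6),φ(8)) = (5,6) ∈ E(G2) ✓
  (6,9) → (φ(6),φ(9)) = (1,6) ∈ E(G2) ✓
  (6,10) → (φ(6),φ(10)) = (0,6) ∈ E(G2) ✓
  (7,8) → (φ(7),φ(8)) = (5,9) ∈ E(G2) ✓
  (8,10) → (φ(8),φ(10)) = (0,5) ∈ E(G2) ✓
All 24 edges of G1 map to edges of G2, and |E(G1)| = |E(G2)| = 24, so φ is a bijection on edges as well as vertices. Hence G1 ≅ G2.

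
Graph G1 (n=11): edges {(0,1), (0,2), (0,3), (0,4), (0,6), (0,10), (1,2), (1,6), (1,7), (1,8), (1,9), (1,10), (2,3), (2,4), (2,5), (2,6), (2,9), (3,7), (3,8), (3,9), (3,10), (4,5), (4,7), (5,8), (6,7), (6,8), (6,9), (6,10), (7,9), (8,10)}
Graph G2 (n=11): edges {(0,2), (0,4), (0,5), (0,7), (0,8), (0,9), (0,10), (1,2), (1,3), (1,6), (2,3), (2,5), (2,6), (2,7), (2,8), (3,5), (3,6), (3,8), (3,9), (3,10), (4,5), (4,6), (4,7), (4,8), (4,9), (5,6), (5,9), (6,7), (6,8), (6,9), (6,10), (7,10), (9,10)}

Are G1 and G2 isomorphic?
No, not isomorphic

The graphs are NOT isomorphic.

Counting triangles (3-cliques): G1 has 23, G2 has 33.
Triangle count is an isomorphism invariant, so differing triangle counts rule out isomorphism.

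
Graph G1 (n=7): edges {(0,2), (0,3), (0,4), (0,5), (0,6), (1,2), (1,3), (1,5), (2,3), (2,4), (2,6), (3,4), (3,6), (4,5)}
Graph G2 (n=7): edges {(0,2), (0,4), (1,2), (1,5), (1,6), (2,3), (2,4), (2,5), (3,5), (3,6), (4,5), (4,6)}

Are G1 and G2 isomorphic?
No, not isomorphic

The graphs are NOT isomorphic.

Counting triangles (3-cliques): G1 has 9, G2 has 4.
Triangle count is an isomorphism invariant, so differing triangle counts rule out isomorphism.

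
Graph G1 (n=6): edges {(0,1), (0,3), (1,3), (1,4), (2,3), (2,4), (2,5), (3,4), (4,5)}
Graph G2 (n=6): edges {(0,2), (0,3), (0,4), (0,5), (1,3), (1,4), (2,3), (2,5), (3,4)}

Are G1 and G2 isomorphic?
Yes, isomorphic

The graphs are isomorphic.
One valid mapping φ: V(G1) → V(G2): 0→1, 1→4, 2→2, 3→3, 4→0, 5→5

Verify φ preserves adjacency — for each edge of G1, its image is an edge of G2:
  (0,1) → (φ(0),φ(1)) = (1,4) ∈ E(G2) ✓
  (0,3) → (φ(0),φ(3)) = (1,3) ∈ E(G2) ✓
  (1,3) → (φ(1),φ(3)) = (3,4) ∈ E(G2) ✓
  (1,4) → (φ(1),φ(4)) = (0,4) ∈ E(G2) ✓
  (2,3) → (φ(2),φ(3)) = (2,3) ∈ E(G2) ✓
  (2,4) → (φ(2),φ(4)) = (0,2) ∈ E(G2) ✓
  (2,5) → (φ(2),φ(5)) = (2,5) ∈ E(G2) ✓
  (3,4) → (φ(3),φ(4)) = (0,3) ∈ E(G2) ✓
  (4,5) → (φ(4),φ(5)) = (0,5) ∈ E(G2) ✓
All 9 edges of G1 map to edges of G2, and |E(G1)| = |E(G2)| = 9, so φ is a bijection on edges as well as vertices. Hence G1 ≅ G2.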